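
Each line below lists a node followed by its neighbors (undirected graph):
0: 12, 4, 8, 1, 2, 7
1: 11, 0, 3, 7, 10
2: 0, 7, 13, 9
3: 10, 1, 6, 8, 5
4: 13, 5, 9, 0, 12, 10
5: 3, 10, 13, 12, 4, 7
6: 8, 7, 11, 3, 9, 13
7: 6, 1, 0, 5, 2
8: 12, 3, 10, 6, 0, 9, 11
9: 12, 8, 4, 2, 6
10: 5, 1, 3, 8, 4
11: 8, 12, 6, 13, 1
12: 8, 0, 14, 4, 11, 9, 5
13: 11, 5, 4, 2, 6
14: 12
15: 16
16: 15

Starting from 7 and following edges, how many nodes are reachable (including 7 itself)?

BFS from 7 visits: 7, 6, 1, 0, 5, 2, 8, 11, 3, 9, 13, 10, 12, 4, 14
Reachable nodes: 15 of 17 total.

15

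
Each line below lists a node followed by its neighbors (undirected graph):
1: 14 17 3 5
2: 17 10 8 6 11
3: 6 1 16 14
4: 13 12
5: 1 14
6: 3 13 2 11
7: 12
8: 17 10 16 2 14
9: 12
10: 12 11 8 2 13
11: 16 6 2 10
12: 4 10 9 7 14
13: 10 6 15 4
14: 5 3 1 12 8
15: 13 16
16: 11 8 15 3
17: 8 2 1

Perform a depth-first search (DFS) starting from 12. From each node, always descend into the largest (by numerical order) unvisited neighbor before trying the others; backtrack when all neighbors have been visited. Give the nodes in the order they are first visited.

Visit 12
12 → 14
14 → 8
8 → 17
17 → 2
2 → 11
11 → 16
16 → 15
15 → 13
13 → 10
13 → 6
6 → 3
3 → 1
1 → 5
13 → 4
12 → 9
12 → 7

12 -> 14 -> 8 -> 17 -> 2 -> 11 -> 16 -> 15 -> 13 -> 10 -> 6 -> 3 -> 1 -> 5 -> 4 -> 9 -> 7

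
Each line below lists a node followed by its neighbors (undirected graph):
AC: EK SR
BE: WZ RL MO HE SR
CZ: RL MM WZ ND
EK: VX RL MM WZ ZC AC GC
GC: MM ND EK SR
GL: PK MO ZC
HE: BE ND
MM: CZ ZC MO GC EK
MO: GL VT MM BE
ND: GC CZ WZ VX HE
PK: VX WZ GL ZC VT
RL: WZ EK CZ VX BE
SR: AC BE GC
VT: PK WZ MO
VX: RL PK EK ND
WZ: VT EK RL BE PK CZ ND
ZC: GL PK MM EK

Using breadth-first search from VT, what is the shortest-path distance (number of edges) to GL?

Level 0: VT
Level 1: MO, PK, WZ
Level 2: BE, CZ, EK, GL, MM, ND, RL, VX, ZC
Level 3: AC, GC, HE, SR
GL first appears at level 2.

2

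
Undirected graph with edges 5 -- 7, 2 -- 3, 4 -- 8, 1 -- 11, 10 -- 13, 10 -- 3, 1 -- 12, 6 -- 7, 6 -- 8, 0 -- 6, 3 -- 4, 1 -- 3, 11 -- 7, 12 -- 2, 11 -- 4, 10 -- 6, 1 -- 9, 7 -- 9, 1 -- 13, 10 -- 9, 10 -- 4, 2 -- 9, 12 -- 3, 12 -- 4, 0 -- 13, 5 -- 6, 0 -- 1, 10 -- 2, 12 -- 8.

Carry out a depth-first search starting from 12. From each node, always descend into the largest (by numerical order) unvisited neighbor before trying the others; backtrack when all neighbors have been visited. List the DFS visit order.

12 8 6 10 13 1 11 7 9 2 3 4 5 0

Visit 12
12 → 8
8 → 6
6 → 10
10 → 13
13 → 1
1 → 11
11 → 7
7 → 9
9 → 2
2 → 3
3 → 4
7 → 5
1 → 0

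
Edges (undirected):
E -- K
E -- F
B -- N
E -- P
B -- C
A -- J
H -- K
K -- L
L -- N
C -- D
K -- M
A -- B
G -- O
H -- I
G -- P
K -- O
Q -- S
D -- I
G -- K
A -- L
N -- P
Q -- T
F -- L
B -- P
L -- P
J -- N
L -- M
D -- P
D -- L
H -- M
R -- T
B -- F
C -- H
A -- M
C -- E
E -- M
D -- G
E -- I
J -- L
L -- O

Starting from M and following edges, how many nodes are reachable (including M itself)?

BFS from M visits: M, A, E, H, K, L, B, J, C, F, I, P, G, O, D, N
Reachable nodes: 16 of 20 total.

16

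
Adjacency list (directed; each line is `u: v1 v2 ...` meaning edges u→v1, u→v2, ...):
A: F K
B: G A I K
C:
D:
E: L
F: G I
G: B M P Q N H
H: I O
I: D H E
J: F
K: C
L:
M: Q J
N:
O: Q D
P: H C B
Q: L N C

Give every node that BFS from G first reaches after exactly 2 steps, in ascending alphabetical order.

Level 0: G
Level 1: B, H, M, N, P, Q
Level 2: A, C, I, J, K, L, O
Level 3: D, E, F

A, C, I, J, K, L, O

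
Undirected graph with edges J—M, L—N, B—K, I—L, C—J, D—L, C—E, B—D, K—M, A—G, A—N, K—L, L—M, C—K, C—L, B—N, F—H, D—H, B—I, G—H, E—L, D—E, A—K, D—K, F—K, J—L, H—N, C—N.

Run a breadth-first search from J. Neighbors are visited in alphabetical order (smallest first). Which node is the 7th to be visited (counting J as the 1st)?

Visit J; enqueue C, L, M → queue [C, L, M]
Visit C; enqueue E, K, N → queue [L, M, E, K, N]
Visit L; enqueue D, I → queue [M, E, K, N, D, I]
Visit M → queue [E, K, N, D, I]
Visit E → queue [K, N, D, I]
Visit K; enqueue A, B, F → queue [N, D, I, A, B, F]
Visit N; enqueue H → queue [D, I, A, B, F, H]
Visit D → queue [I, A, B, F, H]
Visit I → queue [A, B, F, H]
Visit A; enqueue G → queue [B, F, H, G]
Visit B → queue [F, H, G]
Visit F → queue [H, G]
Visit H → queue [G]
Visit G → queue []

Visit order: J, C, L, M, E, K, N, D, I, A, B, F, H, G

N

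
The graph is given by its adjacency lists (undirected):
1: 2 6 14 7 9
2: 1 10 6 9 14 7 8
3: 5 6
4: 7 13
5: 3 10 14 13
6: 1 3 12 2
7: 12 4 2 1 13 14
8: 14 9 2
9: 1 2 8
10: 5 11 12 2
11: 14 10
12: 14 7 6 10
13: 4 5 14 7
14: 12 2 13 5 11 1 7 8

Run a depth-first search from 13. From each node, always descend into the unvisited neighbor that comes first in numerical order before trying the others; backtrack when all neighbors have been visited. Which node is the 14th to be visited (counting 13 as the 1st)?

Visit 13
13 → 4
4 → 7
7 → 1
1 → 2
2 → 6
6 → 3
3 → 5
5 → 10
10 → 11
11 → 14
14 → 8
8 → 9
14 → 12

Visit order: 13, 4, 7, 1, 2, 6, 3, 5, 10, 11, 14, 8, 9, 12

12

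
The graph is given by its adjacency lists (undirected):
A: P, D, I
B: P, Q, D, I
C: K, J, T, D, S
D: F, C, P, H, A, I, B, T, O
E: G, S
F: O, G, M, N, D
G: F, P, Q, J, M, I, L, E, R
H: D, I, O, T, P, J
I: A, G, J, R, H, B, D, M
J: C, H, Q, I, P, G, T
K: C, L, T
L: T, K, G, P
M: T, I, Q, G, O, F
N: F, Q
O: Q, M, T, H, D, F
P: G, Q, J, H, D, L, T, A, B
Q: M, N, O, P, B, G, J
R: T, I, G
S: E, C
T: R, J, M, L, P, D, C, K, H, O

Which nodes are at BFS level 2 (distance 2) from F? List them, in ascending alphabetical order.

A, B, C, E, H, I, J, L, P, Q, R, T

Level 0: F
Level 1: D, G, M, N, O
Level 2: A, B, C, E, H, I, J, L, P, Q, R, T
Level 3: K, S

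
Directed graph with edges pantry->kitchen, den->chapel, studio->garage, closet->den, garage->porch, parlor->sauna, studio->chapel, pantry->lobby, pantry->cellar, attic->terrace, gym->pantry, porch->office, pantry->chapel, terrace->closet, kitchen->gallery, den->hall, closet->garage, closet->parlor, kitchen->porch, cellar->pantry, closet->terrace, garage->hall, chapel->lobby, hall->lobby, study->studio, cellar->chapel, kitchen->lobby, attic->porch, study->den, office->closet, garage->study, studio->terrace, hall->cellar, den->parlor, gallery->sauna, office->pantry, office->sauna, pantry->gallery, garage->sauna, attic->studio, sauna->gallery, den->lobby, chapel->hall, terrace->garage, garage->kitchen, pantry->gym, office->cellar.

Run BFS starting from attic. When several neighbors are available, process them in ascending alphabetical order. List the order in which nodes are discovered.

attic, porch, studio, terrace, office, chapel, garage, closet, cellar, pantry, sauna, hall, lobby, kitchen, study, den, parlor, gallery, gym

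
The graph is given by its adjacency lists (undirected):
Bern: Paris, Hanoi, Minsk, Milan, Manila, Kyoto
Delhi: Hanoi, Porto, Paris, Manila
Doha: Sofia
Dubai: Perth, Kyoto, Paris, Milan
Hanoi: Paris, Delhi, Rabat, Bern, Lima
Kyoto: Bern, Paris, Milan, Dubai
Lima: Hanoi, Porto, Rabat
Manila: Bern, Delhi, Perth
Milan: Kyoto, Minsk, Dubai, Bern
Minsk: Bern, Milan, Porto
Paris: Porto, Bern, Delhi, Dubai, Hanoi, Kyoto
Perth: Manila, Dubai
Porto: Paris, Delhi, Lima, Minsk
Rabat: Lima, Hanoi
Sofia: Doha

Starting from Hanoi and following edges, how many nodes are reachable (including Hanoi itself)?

BFS from Hanoi visits: Hanoi, Bern, Delhi, Lima, Paris, Rabat, Kyoto, Manila, Milan, Minsk, Porto, Dubai, Perth
Reachable nodes: 13 of 15 total.

13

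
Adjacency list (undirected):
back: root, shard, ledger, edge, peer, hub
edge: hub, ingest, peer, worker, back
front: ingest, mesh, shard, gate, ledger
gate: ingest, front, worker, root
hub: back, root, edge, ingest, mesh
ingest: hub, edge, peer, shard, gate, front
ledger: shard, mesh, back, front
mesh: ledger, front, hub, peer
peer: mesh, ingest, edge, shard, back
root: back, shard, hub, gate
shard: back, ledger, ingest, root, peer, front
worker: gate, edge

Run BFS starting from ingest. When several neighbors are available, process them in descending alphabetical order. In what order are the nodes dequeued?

ingest → shard → peer → hub → gate → front → edge → root → ledger → back → mesh → worker

Visit ingest; enqueue shard, peer, hub, gate, front, edge → queue [shard, peer, hub, gate, front, edge]
Visit shard; enqueue root, ledger, back → queue [peer, hub, gate, front, edge, root, ledger, back]
Visit peer; enqueue mesh → queue [hub, gate, front, edge, root, ledger, back, mesh]
Visit hub → queue [gate, front, edge, root, ledger, back, mesh]
Visit gate; enqueue worker → queue [front, edge, root, ledger, back, mesh, worker]
Visit front → queue [edge, root, ledger, back, mesh, worker]
Visit edge → queue [root, ledger, back, mesh, worker]
Visit root → queue [ledger, back, mesh, worker]
Visit ledger → queue [back, mesh, worker]
Visit back → queue [mesh, worker]
Visit mesh → queue [worker]
Visit worker → queue []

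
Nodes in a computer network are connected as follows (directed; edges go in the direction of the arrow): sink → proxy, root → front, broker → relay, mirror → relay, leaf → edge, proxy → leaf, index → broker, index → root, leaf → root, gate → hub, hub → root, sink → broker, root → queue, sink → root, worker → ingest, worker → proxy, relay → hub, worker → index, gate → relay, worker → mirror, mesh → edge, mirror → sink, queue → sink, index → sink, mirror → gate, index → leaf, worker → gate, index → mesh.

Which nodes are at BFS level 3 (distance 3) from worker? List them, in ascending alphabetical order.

Level 0: worker
Level 1: gate, index, ingest, mirror, proxy
Level 2: broker, hub, leaf, mesh, relay, root, sink
Level 3: edge, front, queue

edge, front, queue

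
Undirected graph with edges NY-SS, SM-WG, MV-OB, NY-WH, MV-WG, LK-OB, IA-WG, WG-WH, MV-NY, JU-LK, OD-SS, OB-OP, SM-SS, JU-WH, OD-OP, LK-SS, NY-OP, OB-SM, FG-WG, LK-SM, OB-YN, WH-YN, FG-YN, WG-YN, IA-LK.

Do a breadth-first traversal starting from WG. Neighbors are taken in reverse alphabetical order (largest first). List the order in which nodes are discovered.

WG → YN → WH → SM → MV → IA → FG → OB → NY → JU → SS → LK → OP → OD

Visit WG; enqueue YN, WH, SM, MV, IA, FG → queue [YN, WH, SM, MV, IA, FG]
Visit YN; enqueue OB → queue [WH, SM, MV, IA, FG, OB]
Visit WH; enqueue NY, JU → queue [SM, MV, IA, FG, OB, NY, JU]
Visit SM; enqueue SS, LK → queue [MV, IA, FG, OB, NY, JU, SS, LK]
Visit MV → queue [IA, FG, OB, NY, JU, SS, LK]
Visit IA → queue [FG, OB, NY, JU, SS, LK]
Visit FG → queue [OB, NY, JU, SS, LK]
Visit OB; enqueue OP → queue [NY, JU, SS, LK, OP]
Visit NY → queue [JU, SS, LK, OP]
Visit JU → queue [SS, LK, OP]
Visit SS; enqueue OD → queue [LK, OP, OD]
Visit LK → queue [OP, OD]
Visit OP → queue [OD]
Visit OD → queue []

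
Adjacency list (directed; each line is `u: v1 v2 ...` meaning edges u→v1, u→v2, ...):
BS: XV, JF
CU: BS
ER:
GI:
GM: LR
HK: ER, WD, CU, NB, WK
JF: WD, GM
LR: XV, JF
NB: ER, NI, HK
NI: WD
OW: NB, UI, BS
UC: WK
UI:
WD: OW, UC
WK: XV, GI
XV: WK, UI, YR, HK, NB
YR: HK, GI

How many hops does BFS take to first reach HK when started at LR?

2

Level 0: LR
Level 1: JF, XV
Level 2: GM, HK, NB, UI, WD, WK, YR
Level 3: CU, ER, GI, NI, OW, UC
Level 4: BS
HK first appears at level 2.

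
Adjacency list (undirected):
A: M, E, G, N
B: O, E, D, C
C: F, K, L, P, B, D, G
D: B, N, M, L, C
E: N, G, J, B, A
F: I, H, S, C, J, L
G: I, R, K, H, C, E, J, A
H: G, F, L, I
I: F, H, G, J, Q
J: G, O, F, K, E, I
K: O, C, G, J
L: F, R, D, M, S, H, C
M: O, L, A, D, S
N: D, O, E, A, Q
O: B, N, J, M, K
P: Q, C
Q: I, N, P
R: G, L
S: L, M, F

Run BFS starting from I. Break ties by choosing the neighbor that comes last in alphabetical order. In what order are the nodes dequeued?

I -> Q -> J -> H -> G -> F -> P -> N -> O -> K -> E -> L -> R -> C -> A -> S -> D -> M -> B

Visit I; enqueue Q, J, H, G, F → queue [Q, J, H, G, F]
Visit Q; enqueue P, N → queue [J, H, G, F, P, N]
Visit J; enqueue O, K, E → queue [H, G, F, P, N, O, K, E]
Visit H; enqueue L → queue [G, F, P, N, O, K, E, L]
Visit G; enqueue R, C, A → queue [F, P, N, O, K, E, L, R, C, A]
Visit F; enqueue S → queue [P, N, O, K, E, L, R, C, A, S]
Visit P → queue [N, O, K, E, L, R, C, A, S]
Visit N; enqueue D → queue [O, K, E, L, R, C, A, S, D]
Visit O; enqueue M, B → queue [K, E, L, R, C, A, S, D, M, B]
Visit K → queue [E, L, R, C, A, S, D, M, B]
Visit E → queue [L, R, C, A, S, D, M, B]
Visit L → queue [R, C, A, S, D, M, B]
Visit R → queue [C, A, S, D, M, B]
Visit C → queue [A, S, D, M, B]
Visit A → queue [S, D, M, B]
Visit S → queue [D, M, B]
Visit D → queue [M, B]
Visit M → queue [B]
Visit B → queue []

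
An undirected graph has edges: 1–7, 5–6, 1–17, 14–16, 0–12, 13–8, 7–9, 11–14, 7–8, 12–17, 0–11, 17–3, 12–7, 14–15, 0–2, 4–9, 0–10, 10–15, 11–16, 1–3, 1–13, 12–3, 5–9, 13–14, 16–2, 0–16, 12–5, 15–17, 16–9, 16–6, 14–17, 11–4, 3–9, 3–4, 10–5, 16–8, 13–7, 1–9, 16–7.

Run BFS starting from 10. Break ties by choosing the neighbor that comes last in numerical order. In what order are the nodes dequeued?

Visit 10; enqueue 15, 5, 0 → queue [15, 5, 0]
Visit 15; enqueue 17, 14 → queue [5, 0, 17, 14]
Visit 5; enqueue 12, 9, 6 → queue [0, 17, 14, 12, 9, 6]
Visit 0; enqueue 16, 11, 2 → queue [17, 14, 12, 9, 6, 16, 11, 2]
Visit 17; enqueue 3, 1 → queue [14, 12, 9, 6, 16, 11, 2, 3, 1]
Visit 14; enqueue 13 → queue [12, 9, 6, 16, 11, 2, 3, 1, 13]
Visit 12; enqueue 7 → queue [9, 6, 16, 11, 2, 3, 1, 13, 7]
Visit 9; enqueue 4 → queue [6, 16, 11, 2, 3, 1, 13, 7, 4]
Visit 6 → queue [16, 11, 2, 3, 1, 13, 7, 4]
Visit 16; enqueue 8 → queue [11, 2, 3, 1, 13, 7, 4, 8]
Visit 11 → queue [2, 3, 1, 13, 7, 4, 8]
Visit 2 → queue [3, 1, 13, 7, 4, 8]
Visit 3 → queue [1, 13, 7, 4, 8]
Visit 1 → queue [13, 7, 4, 8]
Visit 13 → queue [7, 4, 8]
Visit 7 → queue [4, 8]
Visit 4 → queue [8]
Visit 8 → queue []

10, 15, 5, 0, 17, 14, 12, 9, 6, 16, 11, 2, 3, 1, 13, 7, 4, 8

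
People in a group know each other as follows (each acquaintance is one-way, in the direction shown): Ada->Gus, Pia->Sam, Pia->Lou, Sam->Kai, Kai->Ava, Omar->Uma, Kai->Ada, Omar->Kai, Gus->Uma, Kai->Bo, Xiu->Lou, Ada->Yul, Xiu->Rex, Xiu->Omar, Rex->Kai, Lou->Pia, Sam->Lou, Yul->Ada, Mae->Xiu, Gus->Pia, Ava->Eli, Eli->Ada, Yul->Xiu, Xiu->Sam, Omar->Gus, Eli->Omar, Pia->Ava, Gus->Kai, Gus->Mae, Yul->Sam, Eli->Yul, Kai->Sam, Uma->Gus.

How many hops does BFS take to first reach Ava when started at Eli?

3

Level 0: Eli
Level 1: Ada, Omar, Yul
Level 2: Gus, Kai, Sam, Uma, Xiu
Level 3: Ava, Bo, Lou, Mae, Pia, Rex
Ava first appears at level 3.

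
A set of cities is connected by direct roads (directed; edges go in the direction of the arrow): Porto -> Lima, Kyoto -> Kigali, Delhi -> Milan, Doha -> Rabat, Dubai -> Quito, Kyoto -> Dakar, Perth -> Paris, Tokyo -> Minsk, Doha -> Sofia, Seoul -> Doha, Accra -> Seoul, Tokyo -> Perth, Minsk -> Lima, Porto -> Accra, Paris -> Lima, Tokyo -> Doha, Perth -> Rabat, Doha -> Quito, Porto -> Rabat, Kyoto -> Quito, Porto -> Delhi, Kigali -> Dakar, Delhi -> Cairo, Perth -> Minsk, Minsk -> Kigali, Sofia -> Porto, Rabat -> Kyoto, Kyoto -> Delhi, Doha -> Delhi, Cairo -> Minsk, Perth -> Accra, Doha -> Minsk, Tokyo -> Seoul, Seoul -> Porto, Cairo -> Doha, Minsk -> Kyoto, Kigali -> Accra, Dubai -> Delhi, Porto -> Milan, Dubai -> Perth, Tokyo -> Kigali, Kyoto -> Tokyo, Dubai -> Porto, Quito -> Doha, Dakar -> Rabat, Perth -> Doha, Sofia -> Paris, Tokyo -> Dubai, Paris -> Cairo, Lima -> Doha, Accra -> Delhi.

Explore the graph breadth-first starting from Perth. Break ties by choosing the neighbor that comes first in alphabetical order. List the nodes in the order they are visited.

Visit Perth; enqueue Accra, Doha, Minsk, Paris, Rabat → queue [Accra, Doha, Minsk, Paris, Rabat]
Visit Accra; enqueue Delhi, Seoul → queue [Doha, Minsk, Paris, Rabat, Delhi, Seoul]
Visit Doha; enqueue Quito, Sofia → queue [Minsk, Paris, Rabat, Delhi, Seoul, Quito, Sofia]
Visit Minsk; enqueue Kigali, Kyoto, Lima → queue [Paris, Rabat, Delhi, Seoul, Quito, Sofia, Kigali, Kyoto, Lima]
Visit Paris; enqueue Cairo → queue [Rabat, Delhi, Seoul, Quito, Sofia, Kigali, Kyoto, Lima, Cairo]
Visit Rabat → queue [Delhi, Seoul, Quito, Sofia, Kigali, Kyoto, Lima, Cairo]
Visit Delhi; enqueue Milan → queue [Seoul, Quito, Sofia, Kigali, Kyoto, Lima, Cairo, Milan]
Visit Seoul; enqueue Porto → queue [Quito, Sofia, Kigali, Kyoto, Lima, Cairo, Milan, Porto]
Visit Quito → queue [Sofia, Kigali, Kyoto, Lima, Cairo, Milan, Porto]
Visit Sofia → queue [Kigali, Kyoto, Lima, Cairo, Milan, Porto]
Visit Kigali; enqueue Dakar → queue [Kyoto, Lima, Cairo, Milan, Porto, Dakar]
Visit Kyoto; enqueue Tokyo → queue [Lima, Cairo, Milan, Porto, Dakar, Tokyo]
Visit Lima → queue [Cairo, Milan, Porto, Dakar, Tokyo]
Visit Cairo → queue [Milan, Porto, Dakar, Tokyo]
Visit Milan → queue [Porto, Dakar, Tokyo]
Visit Porto → queue [Dakar, Tokyo]
Visit Dakar → queue [Tokyo]
Visit Tokyo; enqueue Dubai → queue [Dubai]
Visit Dubai → queue []

Perth, Accra, Doha, Minsk, Paris, Rabat, Delhi, Seoul, Quito, Sofia, Kigali, Kyoto, Lima, Cairo, Milan, Porto, Dakar, Tokyo, Dubai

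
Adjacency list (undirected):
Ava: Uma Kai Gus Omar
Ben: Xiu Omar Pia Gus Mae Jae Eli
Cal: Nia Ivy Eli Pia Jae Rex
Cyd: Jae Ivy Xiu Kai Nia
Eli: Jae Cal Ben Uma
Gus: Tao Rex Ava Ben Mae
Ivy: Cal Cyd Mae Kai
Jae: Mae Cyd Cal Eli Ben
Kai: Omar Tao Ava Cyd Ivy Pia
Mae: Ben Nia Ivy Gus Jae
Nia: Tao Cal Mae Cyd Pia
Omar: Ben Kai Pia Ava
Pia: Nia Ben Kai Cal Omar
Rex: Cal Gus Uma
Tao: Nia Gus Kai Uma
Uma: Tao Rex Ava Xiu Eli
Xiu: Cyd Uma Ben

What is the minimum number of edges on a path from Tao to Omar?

2

Level 0: Tao
Level 1: Gus, Kai, Nia, Uma
Level 2: Ava, Ben, Cal, Cyd, Eli, Ivy, Mae, Omar, Pia, Rex, Xiu
Level 3: Jae
Omar first appears at level 2.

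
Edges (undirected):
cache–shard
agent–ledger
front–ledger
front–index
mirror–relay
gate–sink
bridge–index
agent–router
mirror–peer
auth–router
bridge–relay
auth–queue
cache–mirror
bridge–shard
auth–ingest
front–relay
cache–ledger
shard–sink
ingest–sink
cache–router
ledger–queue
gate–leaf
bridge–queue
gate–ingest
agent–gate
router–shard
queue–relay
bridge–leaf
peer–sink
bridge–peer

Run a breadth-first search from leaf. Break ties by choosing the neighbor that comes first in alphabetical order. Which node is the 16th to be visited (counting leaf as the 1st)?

cache

Visit leaf; enqueue bridge, gate → queue [bridge, gate]
Visit bridge; enqueue index, peer, queue, relay, shard → queue [gate, index, peer, queue, relay, shard]
Visit gate; enqueue agent, ingest, sink → queue [index, peer, queue, relay, shard, agent, ingest, sink]
Visit index; enqueue front → queue [peer, queue, relay, shard, agent, ingest, sink, front]
Visit peer; enqueue mirror → queue [queue, relay, shard, agent, ingest, sink, front, mirror]
Visit queue; enqueue auth, ledger → queue [relay, shard, agent, ingest, sink, front, mirror, auth, ledger]
Visit relay → queue [shard, agent, ingest, sink, front, mirror, auth, ledger]
Visit shard; enqueue cache, router → queue [agent, ingest, sink, front, mirror, auth, ledger, cache, router]
Visit agent → queue [ingest, sink, front, mirror, auth, ledger, cache, router]
Visit ingest → queue [sink, front, mirror, auth, ledger, cache, router]
Visit sink → queue [front, mirror, auth, ledger, cache, router]
Visit front → queue [mirror, auth, ledger, cache, router]
Visit mirror → queue [auth, ledger, cache, router]
Visit auth → queue [ledger, cache, router]
Visit ledger → queue [cache, router]
Visit cache → queue [router]
Visit router → queue []

Visit order: leaf, bridge, gate, index, peer, queue, relay, shard, agent, ingest, sink, front, mirror, auth, ledger, cache, router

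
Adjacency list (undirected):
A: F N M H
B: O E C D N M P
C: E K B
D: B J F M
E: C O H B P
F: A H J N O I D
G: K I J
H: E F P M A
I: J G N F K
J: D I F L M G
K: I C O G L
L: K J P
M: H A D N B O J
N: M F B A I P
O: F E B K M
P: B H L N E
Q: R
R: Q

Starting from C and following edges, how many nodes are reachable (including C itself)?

BFS from C visits: C, K, E, B, O, L, I, G, P, H, N, M, D, F, J, A
Reachable nodes: 16 of 18 total.

16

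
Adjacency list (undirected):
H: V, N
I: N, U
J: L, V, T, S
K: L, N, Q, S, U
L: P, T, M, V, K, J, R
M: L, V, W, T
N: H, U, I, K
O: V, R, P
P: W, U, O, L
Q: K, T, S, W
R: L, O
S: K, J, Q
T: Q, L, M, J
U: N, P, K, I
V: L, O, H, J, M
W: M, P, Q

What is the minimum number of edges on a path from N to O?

Level 0: N
Level 1: H, I, K, U
Level 2: L, P, Q, S, V
Level 3: J, M, O, R, T, W
O first appears at level 3.

3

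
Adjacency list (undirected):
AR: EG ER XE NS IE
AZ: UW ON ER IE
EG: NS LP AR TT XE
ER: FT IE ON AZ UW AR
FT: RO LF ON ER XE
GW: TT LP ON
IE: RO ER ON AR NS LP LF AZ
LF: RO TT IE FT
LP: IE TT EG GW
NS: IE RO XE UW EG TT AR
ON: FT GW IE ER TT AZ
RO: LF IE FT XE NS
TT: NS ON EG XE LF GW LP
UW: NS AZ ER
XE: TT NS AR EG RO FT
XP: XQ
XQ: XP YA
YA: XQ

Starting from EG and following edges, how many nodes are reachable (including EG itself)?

15

BFS from EG visits: EG, XE, TT, NS, LP, AR, RO, FT, ON, LF, GW, UW, IE, ER, AZ
Reachable nodes: 15 of 18 total.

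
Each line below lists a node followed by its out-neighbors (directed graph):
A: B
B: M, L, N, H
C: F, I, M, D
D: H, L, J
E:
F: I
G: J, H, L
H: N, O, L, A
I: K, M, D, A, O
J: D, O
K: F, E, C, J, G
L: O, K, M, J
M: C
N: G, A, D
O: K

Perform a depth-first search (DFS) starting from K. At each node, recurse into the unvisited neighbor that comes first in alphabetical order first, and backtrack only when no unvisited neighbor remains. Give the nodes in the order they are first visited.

K -> C -> D -> H -> A -> B -> L -> J -> O -> M -> N -> G -> F -> I -> E

Visit K
K → C
C → D
D → H
H → A
A → B
B → L
L → J
J → O
L → M
B → N
N → G
C → F
F → I
K → E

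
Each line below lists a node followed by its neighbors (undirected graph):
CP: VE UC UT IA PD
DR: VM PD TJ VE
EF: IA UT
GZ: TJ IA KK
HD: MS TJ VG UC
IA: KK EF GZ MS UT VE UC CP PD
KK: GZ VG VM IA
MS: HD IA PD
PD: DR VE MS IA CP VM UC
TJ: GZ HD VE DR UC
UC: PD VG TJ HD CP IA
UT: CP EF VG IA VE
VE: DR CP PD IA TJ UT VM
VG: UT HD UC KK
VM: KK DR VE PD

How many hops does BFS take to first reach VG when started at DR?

3

Level 0: DR
Level 1: PD, TJ, VE, VM
Level 2: CP, GZ, HD, IA, KK, MS, UC, UT
Level 3: EF, VG
VG first appears at level 3.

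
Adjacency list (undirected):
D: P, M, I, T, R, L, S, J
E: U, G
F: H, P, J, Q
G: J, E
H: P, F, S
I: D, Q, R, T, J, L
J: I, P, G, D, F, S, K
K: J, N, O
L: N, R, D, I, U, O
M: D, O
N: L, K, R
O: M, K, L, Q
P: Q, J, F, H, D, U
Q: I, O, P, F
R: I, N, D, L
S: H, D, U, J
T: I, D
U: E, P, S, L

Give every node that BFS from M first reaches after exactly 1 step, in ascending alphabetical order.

D, O

Level 0: M
Level 1: D, O
Level 2: I, J, K, L, P, Q, R, S, T
Level 3: F, G, H, N, U
Level 4: E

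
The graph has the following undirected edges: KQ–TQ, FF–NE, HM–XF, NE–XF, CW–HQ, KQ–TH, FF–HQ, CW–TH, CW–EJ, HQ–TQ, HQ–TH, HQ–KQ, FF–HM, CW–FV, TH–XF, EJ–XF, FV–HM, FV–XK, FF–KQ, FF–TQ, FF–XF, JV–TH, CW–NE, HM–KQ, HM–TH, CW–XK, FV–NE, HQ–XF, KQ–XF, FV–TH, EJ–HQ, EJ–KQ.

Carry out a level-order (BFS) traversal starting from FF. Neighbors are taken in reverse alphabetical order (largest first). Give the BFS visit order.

Visit FF; enqueue XF, TQ, NE, KQ, HQ, HM → queue [XF, TQ, NE, KQ, HQ, HM]
Visit XF; enqueue TH, EJ → queue [TQ, NE, KQ, HQ, HM, TH, EJ]
Visit TQ → queue [NE, KQ, HQ, HM, TH, EJ]
Visit NE; enqueue FV, CW → queue [KQ, HQ, HM, TH, EJ, FV, CW]
Visit KQ → queue [HQ, HM, TH, EJ, FV, CW]
Visit HQ → queue [HM, TH, EJ, FV, CW]
Visit HM → queue [TH, EJ, FV, CW]
Visit TH; enqueue JV → queue [EJ, FV, CW, JV]
Visit EJ → queue [FV, CW, JV]
Visit FV; enqueue XK → queue [CW, JV, XK]
Visit CW → queue [JV, XK]
Visit JV → queue [XK]
Visit XK → queue []

FF -> XF -> TQ -> NE -> KQ -> HQ -> HM -> TH -> EJ -> FV -> CW -> JV -> XK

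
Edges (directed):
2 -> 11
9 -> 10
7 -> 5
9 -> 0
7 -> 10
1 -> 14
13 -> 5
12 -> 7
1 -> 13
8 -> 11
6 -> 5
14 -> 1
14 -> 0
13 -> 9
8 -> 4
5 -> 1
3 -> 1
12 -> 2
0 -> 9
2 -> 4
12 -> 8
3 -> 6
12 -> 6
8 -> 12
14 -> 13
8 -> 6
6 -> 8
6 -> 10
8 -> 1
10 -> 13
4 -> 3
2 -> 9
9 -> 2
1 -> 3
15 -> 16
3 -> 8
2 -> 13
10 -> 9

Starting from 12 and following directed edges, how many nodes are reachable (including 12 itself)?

BFS from 12 visits: 12, 2, 6, 7, 8, 4, 9, 11, 13, 5, 10, 1, 3, 0, 14
Reachable nodes: 15 of 17 total.

15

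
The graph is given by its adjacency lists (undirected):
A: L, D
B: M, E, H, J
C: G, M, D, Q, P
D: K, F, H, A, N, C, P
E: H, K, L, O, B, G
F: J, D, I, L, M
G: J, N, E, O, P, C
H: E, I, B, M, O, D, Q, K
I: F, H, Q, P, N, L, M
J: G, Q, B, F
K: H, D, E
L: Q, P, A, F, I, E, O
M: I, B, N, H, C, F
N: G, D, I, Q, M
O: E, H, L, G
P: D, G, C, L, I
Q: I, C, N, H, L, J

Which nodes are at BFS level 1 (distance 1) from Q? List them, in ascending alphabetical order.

Level 0: Q
Level 1: C, H, I, J, L, N
Level 2: A, B, D, E, F, G, K, M, O, P

C, H, I, J, L, N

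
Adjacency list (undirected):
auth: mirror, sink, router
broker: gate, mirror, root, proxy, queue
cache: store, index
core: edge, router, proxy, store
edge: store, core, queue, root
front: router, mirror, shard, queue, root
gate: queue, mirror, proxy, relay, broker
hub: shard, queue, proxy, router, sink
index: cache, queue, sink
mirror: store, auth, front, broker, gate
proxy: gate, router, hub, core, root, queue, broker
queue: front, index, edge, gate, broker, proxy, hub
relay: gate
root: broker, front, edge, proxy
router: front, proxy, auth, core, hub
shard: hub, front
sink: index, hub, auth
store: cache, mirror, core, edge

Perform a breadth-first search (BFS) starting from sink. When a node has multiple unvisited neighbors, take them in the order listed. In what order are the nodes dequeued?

Visit sink; enqueue index, hub, auth → queue [index, hub, auth]
Visit index; enqueue cache, queue → queue [hub, auth, cache, queue]
Visit hub; enqueue shard, proxy, router → queue [auth, cache, queue, shard, proxy, router]
Visit auth; enqueue mirror → queue [cache, queue, shard, proxy, router, mirror]
Visit cache; enqueue store → queue [queue, shard, proxy, router, mirror, store]
Visit queue; enqueue front, edge, gate, broker → queue [shard, proxy, router, mirror, store, front, edge, gate, broker]
Visit shard → queue [proxy, router, mirror, store, front, edge, gate, broker]
Visit proxy; enqueue core, root → queue [router, mirror, store, front, edge, gate, broker, core, root]
Visit router → queue [mirror, store, front, edge, gate, broker, core, root]
Visit mirror → queue [store, front, edge, gate, broker, core, root]
Visit store → queue [front, edge, gate, broker, core, root]
Visit front → queue [edge, gate, broker, core, root]
Visit edge → queue [gate, broker, core, root]
Visit gate; enqueue relay → queue [broker, core, root, relay]
Visit broker → queue [core, root, relay]
Visit core → queue [root, relay]
Visit root → queue [relay]
Visit relay → queue []

sink, index, hub, auth, cache, queue, shard, proxy, router, mirror, store, front, edge, gate, broker, core, root, relay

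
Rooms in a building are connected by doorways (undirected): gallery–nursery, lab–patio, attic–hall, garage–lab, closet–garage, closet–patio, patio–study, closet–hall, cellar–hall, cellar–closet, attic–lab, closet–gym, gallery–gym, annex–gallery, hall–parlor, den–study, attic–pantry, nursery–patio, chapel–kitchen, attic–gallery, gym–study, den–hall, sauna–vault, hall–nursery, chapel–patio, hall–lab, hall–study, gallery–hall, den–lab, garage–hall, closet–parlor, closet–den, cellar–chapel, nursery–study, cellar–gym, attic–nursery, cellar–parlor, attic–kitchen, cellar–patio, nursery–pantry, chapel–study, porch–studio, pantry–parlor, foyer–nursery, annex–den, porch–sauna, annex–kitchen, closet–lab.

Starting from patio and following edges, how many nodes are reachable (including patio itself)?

BFS from patio visits: patio, study, nursery, lab, closet, chapel, cellar, hall, gym, den, pantry, gallery, foyer, attic, garage, parlor, kitchen, annex
Reachable nodes: 18 of 22 total.

18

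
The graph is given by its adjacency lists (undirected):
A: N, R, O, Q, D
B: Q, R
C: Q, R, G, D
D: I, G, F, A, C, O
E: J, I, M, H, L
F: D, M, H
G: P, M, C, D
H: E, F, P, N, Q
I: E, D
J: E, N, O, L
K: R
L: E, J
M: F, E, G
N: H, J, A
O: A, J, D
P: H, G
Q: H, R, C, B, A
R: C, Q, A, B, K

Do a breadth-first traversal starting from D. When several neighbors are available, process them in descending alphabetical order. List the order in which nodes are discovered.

D -> O -> I -> G -> F -> C -> A -> J -> E -> P -> M -> H -> R -> Q -> N -> L -> K -> B

Visit D; enqueue O, I, G, F, C, A → queue [O, I, G, F, C, A]
Visit O; enqueue J → queue [I, G, F, C, A, J]
Visit I; enqueue E → queue [G, F, C, A, J, E]
Visit G; enqueue P, M → queue [F, C, A, J, E, P, M]
Visit F; enqueue H → queue [C, A, J, E, P, M, H]
Visit C; enqueue R, Q → queue [A, J, E, P, M, H, R, Q]
Visit A; enqueue N → queue [J, E, P, M, H, R, Q, N]
Visit J; enqueue L → queue [E, P, M, H, R, Q, N, L]
Visit E → queue [P, M, H, R, Q, N, L]
Visit P → queue [M, H, R, Q, N, L]
Visit M → queue [H, R, Q, N, L]
Visit H → queue [R, Q, N, L]
Visit R; enqueue K, B → queue [Q, N, L, K, B]
Visit Q → queue [N, L, K, B]
Visit N → queue [L, K, B]
Visit L → queue [K, B]
Visit K → queue [B]
Visit B → queue []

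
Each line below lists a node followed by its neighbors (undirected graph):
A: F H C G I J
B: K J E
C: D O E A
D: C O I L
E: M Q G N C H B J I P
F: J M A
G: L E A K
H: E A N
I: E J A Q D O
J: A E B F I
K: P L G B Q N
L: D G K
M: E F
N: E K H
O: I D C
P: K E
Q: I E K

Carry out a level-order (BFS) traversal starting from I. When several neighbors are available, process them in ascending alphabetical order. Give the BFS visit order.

I → A → D → E → J → O → Q → C → F → G → H → L → B → M → N → P → K

Visit I; enqueue A, D, E, J, O, Q → queue [A, D, E, J, O, Q]
Visit A; enqueue C, F, G, H → queue [D, E, J, O, Q, C, F, G, H]
Visit D; enqueue L → queue [E, J, O, Q, C, F, G, H, L]
Visit E; enqueue B, M, N, P → queue [J, O, Q, C, F, G, H, L, B, M, N, P]
Visit J → queue [O, Q, C, F, G, H, L, B, M, N, P]
Visit O → queue [Q, C, F, G, H, L, B, M, N, P]
Visit Q; enqueue K → queue [C, F, G, H, L, B, M, N, P, K]
Visit C → queue [F, G, H, L, B, M, N, P, K]
Visit F → queue [G, H, L, B, M, N, P, K]
Visit G → queue [H, L, B, M, N, P, K]
Visit H → queue [L, B, M, N, P, K]
Visit L → queue [B, M, N, P, K]
Visit B → queue [M, N, P, K]
Visit M → queue [N, P, K]
Visit N → queue [P, K]
Visit P → queue [K]
Visit K → queue []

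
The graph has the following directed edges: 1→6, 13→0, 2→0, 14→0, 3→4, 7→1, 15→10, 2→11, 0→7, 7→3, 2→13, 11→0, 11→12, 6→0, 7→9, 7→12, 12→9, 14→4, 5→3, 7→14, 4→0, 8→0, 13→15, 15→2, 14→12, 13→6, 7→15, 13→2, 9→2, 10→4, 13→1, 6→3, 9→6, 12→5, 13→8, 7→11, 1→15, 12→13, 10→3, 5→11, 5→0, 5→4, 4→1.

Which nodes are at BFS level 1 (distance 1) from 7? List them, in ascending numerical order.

Level 0: 7
Level 1: 1, 3, 9, 11, 12, 14, 15
Level 2: 0, 2, 4, 5, 6, 10, 13
Level 3: 8

1, 3, 9, 11, 12, 14, 15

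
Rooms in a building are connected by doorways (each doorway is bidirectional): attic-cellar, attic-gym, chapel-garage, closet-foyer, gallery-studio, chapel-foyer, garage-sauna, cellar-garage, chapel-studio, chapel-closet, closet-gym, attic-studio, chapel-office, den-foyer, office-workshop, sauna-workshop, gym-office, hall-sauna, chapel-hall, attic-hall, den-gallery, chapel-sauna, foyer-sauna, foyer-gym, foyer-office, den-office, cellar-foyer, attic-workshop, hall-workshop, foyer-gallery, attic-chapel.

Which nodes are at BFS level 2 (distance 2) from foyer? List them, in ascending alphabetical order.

attic, garage, hall, studio, workshop

Level 0: foyer
Level 1: cellar, chapel, closet, den, gallery, gym, office, sauna
Level 2: attic, garage, hall, studio, workshop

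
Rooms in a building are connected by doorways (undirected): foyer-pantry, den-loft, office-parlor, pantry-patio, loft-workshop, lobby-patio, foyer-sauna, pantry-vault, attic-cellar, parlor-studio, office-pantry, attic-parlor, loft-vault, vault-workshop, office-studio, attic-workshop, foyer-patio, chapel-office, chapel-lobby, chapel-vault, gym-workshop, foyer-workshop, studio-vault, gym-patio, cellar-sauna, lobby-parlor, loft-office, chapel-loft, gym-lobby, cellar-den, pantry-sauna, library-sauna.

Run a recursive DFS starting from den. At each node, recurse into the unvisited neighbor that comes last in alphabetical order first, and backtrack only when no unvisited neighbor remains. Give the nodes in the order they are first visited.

Visit den
den → loft
loft → workshop
workshop → vault
vault → studio
studio → parlor
parlor → office
office → pantry
pantry → sauna
sauna → library
sauna → foyer
foyer → patio
patio → lobby
lobby → gym
lobby → chapel
sauna → cellar
cellar → attic

den loft workshop vault studio parlor office pantry sauna library foyer patio lobby gym chapel cellar attic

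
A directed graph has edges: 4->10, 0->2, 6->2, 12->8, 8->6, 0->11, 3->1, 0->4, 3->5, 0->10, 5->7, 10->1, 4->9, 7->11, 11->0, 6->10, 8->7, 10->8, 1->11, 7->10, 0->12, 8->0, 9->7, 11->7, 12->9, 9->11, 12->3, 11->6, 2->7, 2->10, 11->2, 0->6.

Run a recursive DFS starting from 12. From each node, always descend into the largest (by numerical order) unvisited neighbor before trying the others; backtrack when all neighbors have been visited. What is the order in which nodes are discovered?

Visit 12
12 → 9
9 → 11
11 → 7
7 → 10
10 → 8
8 → 6
6 → 2
8 → 0
0 → 4
10 → 1
12 → 3
3 → 5

12 → 9 → 11 → 7 → 10 → 8 → 6 → 2 → 0 → 4 → 1 → 3 → 5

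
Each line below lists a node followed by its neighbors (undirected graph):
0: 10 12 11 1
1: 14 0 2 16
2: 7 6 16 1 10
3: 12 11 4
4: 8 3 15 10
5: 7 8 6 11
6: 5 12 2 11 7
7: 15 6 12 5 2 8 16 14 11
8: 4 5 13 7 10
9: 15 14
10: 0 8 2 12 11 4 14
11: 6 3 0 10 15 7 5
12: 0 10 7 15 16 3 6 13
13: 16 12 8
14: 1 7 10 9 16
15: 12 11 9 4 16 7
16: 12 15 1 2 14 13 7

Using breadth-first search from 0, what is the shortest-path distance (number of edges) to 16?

2

Level 0: 0
Level 1: 1, 10, 11, 12
Level 2: 2, 3, 4, 5, 6, 7, 8, 13, 14, 15, 16
Level 3: 9
16 first appears at level 2.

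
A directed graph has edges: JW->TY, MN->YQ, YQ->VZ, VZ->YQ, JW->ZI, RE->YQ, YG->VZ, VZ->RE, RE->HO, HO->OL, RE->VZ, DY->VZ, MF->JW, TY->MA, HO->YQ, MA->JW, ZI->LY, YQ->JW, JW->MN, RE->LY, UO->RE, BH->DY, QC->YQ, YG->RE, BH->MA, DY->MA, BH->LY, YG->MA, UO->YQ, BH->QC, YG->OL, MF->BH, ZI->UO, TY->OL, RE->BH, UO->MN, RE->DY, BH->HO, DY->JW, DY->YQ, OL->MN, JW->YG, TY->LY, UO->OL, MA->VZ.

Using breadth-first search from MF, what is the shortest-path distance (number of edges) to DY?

2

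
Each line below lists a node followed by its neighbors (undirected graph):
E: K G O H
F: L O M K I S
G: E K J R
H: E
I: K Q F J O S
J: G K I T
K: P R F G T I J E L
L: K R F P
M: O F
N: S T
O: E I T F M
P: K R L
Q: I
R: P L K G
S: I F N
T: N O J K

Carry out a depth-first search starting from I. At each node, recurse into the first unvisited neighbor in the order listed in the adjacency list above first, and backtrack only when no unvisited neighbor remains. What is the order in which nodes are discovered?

I, K, P, R, L, F, O, E, G, J, T, N, S, H, M, Q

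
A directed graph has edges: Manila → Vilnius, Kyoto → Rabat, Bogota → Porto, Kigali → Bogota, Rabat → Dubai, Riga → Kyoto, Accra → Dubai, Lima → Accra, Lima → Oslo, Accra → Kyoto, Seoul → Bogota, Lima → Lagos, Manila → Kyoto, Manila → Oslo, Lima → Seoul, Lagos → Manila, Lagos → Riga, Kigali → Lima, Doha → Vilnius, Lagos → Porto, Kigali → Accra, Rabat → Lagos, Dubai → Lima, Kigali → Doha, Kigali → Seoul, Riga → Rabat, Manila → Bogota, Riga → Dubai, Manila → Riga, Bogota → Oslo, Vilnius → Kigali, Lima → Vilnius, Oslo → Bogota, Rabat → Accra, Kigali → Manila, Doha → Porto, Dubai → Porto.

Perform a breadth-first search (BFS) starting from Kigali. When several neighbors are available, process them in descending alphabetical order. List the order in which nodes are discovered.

Kigali Seoul Manila Lima Doha Bogota Accra Vilnius Riga Oslo Kyoto Lagos Porto Dubai Rabat

Visit Kigali; enqueue Seoul, Manila, Lima, Doha, Bogota, Accra → queue [Seoul, Manila, Lima, Doha, Bogota, Accra]
Visit Seoul → queue [Manila, Lima, Doha, Bogota, Accra]
Visit Manila; enqueue Vilnius, Riga, Oslo, Kyoto → queue [Lima, Doha, Bogota, Accra, Vilnius, Riga, Oslo, Kyoto]
Visit Lima; enqueue Lagos → queue [Doha, Bogota, Accra, Vilnius, Riga, Oslo, Kyoto, Lagos]
Visit Doha; enqueue Porto → queue [Bogota, Accra, Vilnius, Riga, Oslo, Kyoto, Lagos, Porto]
Visit Bogota → queue [Accra, Vilnius, Riga, Oslo, Kyoto, Lagos, Porto]
Visit Accra; enqueue Dubai → queue [Vilnius, Riga, Oslo, Kyoto, Lagos, Porto, Dubai]
Visit Vilnius → queue [Riga, Oslo, Kyoto, Lagos, Porto, Dubai]
Visit Riga; enqueue Rabat → queue [Oslo, Kyoto, Lagos, Porto, Dubai, Rabat]
Visit Oslo → queue [Kyoto, Lagos, Porto, Dubai, Rabat]
Visit Kyoto → queue [Lagos, Porto, Dubai, Rabat]
Visit Lagos → queue [Porto, Dubai, Rabat]
Visit Porto → queue [Dubai, Rabat]
Visit Dubai → queue [Rabat]
Visit Rabat → queue []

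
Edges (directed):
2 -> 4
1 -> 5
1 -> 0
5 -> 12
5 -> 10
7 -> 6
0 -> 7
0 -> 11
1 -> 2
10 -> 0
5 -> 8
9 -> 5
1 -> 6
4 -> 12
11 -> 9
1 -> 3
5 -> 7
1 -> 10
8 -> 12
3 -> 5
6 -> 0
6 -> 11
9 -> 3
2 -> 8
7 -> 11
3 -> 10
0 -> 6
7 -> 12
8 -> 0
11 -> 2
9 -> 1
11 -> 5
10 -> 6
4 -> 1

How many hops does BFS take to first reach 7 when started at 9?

Level 0: 9
Level 1: 1, 3, 5
Level 2: 0, 2, 6, 7, 8, 10, 12
Level 3: 4, 11
7 first appears at level 2.

2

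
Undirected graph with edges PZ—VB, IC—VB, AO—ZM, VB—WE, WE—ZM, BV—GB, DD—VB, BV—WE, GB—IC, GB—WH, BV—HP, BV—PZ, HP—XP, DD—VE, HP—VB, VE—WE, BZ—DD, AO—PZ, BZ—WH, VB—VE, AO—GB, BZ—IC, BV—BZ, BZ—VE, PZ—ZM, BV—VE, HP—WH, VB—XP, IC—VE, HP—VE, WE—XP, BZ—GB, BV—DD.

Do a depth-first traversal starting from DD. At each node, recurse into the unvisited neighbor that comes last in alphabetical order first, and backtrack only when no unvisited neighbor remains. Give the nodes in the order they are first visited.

DD -> VE -> WE -> ZM -> PZ -> VB -> XP -> HP -> WH -> GB -> IC -> BZ -> BV -> AO

Visit DD
DD → VE
VE → WE
WE → ZM
ZM → PZ
PZ → VB
VB → XP
XP → HP
HP → WH
WH → GB
GB → IC
IC → BZ
BZ → BV
GB → AO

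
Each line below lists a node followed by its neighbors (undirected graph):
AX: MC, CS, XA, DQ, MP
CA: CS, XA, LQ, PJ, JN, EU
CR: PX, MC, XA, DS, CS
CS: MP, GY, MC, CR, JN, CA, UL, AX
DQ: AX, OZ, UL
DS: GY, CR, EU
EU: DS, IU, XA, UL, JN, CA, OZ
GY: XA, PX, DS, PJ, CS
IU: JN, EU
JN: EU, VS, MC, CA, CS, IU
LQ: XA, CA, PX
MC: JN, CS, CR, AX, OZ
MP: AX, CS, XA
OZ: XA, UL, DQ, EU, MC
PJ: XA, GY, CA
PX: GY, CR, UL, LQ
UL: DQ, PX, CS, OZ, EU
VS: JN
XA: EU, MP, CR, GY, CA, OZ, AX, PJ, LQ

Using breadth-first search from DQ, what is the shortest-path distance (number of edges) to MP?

2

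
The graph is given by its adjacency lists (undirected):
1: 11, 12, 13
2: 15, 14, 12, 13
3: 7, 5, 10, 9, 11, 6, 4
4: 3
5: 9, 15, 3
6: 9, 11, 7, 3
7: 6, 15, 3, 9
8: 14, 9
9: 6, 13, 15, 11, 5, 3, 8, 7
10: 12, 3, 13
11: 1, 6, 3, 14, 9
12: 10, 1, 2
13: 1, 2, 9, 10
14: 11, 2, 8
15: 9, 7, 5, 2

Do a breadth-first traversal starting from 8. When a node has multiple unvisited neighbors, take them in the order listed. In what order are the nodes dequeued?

8, 14, 9, 11, 2, 6, 13, 15, 5, 3, 7, 1, 12, 10, 4

Visit 8; enqueue 14, 9 → queue [14, 9]
Visit 14; enqueue 11, 2 → queue [9, 11, 2]
Visit 9; enqueue 6, 13, 15, 5, 3, 7 → queue [11, 2, 6, 13, 15, 5, 3, 7]
Visit 11; enqueue 1 → queue [2, 6, 13, 15, 5, 3, 7, 1]
Visit 2; enqueue 12 → queue [6, 13, 15, 5, 3, 7, 1, 12]
Visit 6 → queue [13, 15, 5, 3, 7, 1, 12]
Visit 13; enqueue 10 → queue [15, 5, 3, 7, 1, 12, 10]
Visit 15 → queue [5, 3, 7, 1, 12, 10]
Visit 5 → queue [3, 7, 1, 12, 10]
Visit 3; enqueue 4 → queue [7, 1, 12, 10, 4]
Visit 7 → queue [1, 12, 10, 4]
Visit 1 → queue [12, 10, 4]
Visit 12 → queue [10, 4]
Visit 10 → queue [4]
Visit 4 → queue []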